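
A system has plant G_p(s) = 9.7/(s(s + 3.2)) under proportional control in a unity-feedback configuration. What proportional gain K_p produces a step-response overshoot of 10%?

K_p = 0.755

From %OS = 100·exp(−πζ/√(1−ζ²)) = 10%, ζ = −ln(0.1)/√(π²+ln²(0.1)) = 0.5912.
Characteristic equation s² + 3.2s + 9.7K_p = 0 gives ζ = 3.2/(2√(9.7K_p)).
Setting ζ = 0.5912: √(9.7K_p) = 3.2/(2·0.5912) = 2.707, so K_p = 7.325/9.7 = 0.755.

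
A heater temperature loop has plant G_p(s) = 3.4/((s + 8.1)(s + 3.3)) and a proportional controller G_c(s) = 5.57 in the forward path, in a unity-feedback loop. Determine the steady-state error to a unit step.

0.585

The loop is type 0. Static position error constant K_pos = G_c(0)·G_p(0) = 5.57·0.1272 = 0.7085.
Steady-state error to a unit step: e_ss = 1/(1+K_pos) = 1/1.708 = 0.585.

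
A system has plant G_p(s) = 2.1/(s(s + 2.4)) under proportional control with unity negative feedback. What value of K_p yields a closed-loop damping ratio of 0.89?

K_p = 0.866

Closed-loop characteristic equation: s² + 2.4s + K_p·2.1 = 0.
So ω_n = √(2.1K_p) and 2ζω_n = 2.4, giving ζ = 2.4/(2√(2.1K_p)).
Setting ζ = 0.89: √(2.1K_p) = 2.4/(2·0.89) = 1.348, so K_p = 1.818/2.1 = 0.866.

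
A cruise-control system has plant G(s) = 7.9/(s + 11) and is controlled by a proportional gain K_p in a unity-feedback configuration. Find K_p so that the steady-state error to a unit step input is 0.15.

K_p = 7.89

For a type-0 loop with proportional control, e_ss = 1/(1 + K_p·G(0)).
G(0) = 0.7182. Require 1/(1 + K_p·0.7182) = 0.15, so 1 + 0.7182·K_p = 6.667.
K_p = (6.667 − 1)/0.7182 = 7.89.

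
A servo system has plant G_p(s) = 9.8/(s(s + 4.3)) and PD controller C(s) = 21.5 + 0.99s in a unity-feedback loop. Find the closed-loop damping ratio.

Forward path: (21.5 + 0.99s)·9.8/(s(s+4.3)). The closed-loop characteristic equation is s² + (4.3 + 9.8·0.99)s + 9.8·21.5 = 0.
That is s² + 14s + 210.7 = 0, so ω_n = 14.52 rad/s and ζ = 14/(2·14.52) = 0.4823.

ζ = 0.482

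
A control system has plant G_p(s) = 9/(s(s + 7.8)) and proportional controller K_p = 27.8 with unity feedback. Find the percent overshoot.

45%

The closed-loop denominator s² + 7.8s + 250.2 gives ω_n = √250.2 = 15.82 and ζ = 7.8/(2ω_n) = 0.2466.
%OS = 100·exp(−πζ/√(1−ζ²)) = 100·exp(−π·0.2466/√0.9392) = 45%.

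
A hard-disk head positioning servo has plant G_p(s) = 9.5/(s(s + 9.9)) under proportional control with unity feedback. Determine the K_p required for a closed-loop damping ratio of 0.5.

Closed-loop characteristic equation: s² + 9.9s + K_p·9.5 = 0.
So ω_n = √(9.5K_p) and 2ζω_n = 9.9, giving ζ = 9.9/(2√(9.5K_p)).
Setting ζ = 0.5: √(9.5K_p) = 9.9/(2·0.5) = 9.9, so K_p = 98.01/9.5 = 10.3.

K_p = 10.3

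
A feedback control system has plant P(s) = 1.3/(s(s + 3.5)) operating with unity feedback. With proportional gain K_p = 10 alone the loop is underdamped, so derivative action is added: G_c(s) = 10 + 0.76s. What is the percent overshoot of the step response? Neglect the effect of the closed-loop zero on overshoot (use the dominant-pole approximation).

8.22%

Forward path: (10 + 0.76s)·1.3/(s(s+3.5)). The closed-loop characteristic equation is s² + (3.5 + 1.3·0.76)s + 1.3·10 = 0.
That is s² + 4.488s + 13 = 0, so ω_n = 3.606 rad/s and ζ = 4.488/(2·3.606) = 0.6224.
%OS = 100·exp(−πζ/√(1−ζ²)) = 8.22%.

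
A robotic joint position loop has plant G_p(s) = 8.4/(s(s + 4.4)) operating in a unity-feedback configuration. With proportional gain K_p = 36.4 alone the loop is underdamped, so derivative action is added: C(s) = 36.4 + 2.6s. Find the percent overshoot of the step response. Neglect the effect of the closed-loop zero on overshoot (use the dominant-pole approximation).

2.83%

Forward path: (36.4 + 2.6s)·8.4/(s(s+4.4)). The closed-loop characteristic equation is s² + (4.4 + 8.4·2.6)s + 8.4·36.4 = 0.
That is s² + 26.24s + 305.8 = 0, so ω_n = 17.49 rad/s and ζ = 26.24/(2·17.49) = 0.7503.
%OS = 100·exp(−πζ/√(1−ζ²)) = 2.83%.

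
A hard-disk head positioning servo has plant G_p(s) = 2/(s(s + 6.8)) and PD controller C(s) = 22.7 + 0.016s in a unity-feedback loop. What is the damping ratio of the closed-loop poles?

Forward path: (22.7 + 0.016s)·2/(s(s+6.8)). The closed-loop characteristic equation is s² + (6.8 + 2·0.016)s + 2·22.7 = 0.
That is s² + 6.832s + 45.4 = 0, so ω_n = 6.738 rad/s and ζ = 6.832/(2·6.738) = 0.507.

ζ = 0.507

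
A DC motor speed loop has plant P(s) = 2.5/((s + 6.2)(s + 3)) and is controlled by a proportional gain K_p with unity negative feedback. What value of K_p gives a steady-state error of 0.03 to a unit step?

For a type-0 loop with proportional control, e_ss = 1/(1 + K_p·P(0)).
P(0) = 0.1344. Require 1/(1 + K_p·0.1344) = 0.03, so 1 + 0.1344·K_p = 33.33.
K_p = (33.33 − 1)/0.1344 = 241.

K_p = 241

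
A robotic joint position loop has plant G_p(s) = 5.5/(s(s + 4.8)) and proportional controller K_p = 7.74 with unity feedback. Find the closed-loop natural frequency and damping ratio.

With unity feedback the closed-loop characteristic equation is s² + 4.8s + 7.74·5.5 = s² + 4.8s + 42.57 = 0.
So ω_n² = 42.57 ⇒ ω_n = 6.525 rad/s, and ζ = 4.8/(2ω_n) = 0.368.

ω_n = 6.52 rad/s, ζ = 0.368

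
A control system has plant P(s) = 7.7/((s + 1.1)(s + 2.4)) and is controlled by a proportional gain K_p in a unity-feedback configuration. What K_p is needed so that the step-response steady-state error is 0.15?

K_p = 1.94

Steady-state error for a unit step on this type-0 loop is 1/(1 + K_p·P(0)).
P(0) = 2.917. Require 1/(1 + K_p·2.917) = 0.15, so 1 + 2.917·K_p = 6.667.
K_p = (6.667 − 1)/2.917 = 1.94.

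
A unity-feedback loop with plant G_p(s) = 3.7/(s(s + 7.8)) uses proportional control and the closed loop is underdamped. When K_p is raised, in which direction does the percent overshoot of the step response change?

Characteristic equation s² + 7.8s + K_p·3.7 = 0: raising K_p raises ω_n while 2ζω_n = 7.8 is fixed, so ζ falls and overshoot grows.

increase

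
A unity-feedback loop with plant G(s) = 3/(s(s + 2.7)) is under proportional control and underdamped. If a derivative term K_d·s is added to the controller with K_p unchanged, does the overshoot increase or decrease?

decrease

The derivative term adds K·K_d to the s-coefficient of the characteristic equation, raising 2ζω_n while ω_n is unchanged; ζ increases, so overshoot decreases.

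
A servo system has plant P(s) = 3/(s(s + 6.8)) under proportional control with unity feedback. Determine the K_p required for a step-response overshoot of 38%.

K_p = 44.5

From %OS = 100·exp(−πζ/√(1−ζ²)) = 38%, ζ = −ln(0.38)/√(π²+ln²(0.38)) = 0.2943.
Characteristic equation s² + 6.8s + 3K_p = 0 gives ζ = 6.8/(2√(3K_p)).
Setting ζ = 0.2943: √(3K_p) = 6.8/(2·0.2943) = 11.55, so K_p = 133.4/3 = 44.5.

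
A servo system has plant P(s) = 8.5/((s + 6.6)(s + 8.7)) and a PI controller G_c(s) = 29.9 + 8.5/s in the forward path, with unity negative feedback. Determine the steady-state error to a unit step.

The open loop G_c(s)P(s) has a pole at the origin (type 1), so the static position error constant is infinite and e_ss = 1/(1+∞) = 0.

0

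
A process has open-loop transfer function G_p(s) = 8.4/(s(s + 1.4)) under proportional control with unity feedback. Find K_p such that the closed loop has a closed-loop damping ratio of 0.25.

K_p = 0.933

Closed-loop characteristic equation: s² + 1.4s + K_p·8.4 = 0.
So ω_n = √(8.4K_p) and 2ζω_n = 1.4, giving ζ = 1.4/(2√(8.4K_p)).
Setting ζ = 0.25: √(8.4K_p) = 1.4/(2·0.25) = 2.8, so K_p = 7.84/8.4 = 0.933.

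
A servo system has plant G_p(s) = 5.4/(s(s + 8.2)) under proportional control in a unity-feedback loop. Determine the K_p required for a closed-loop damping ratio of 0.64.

Closed-loop characteristic equation: s² + 8.2s + K_p·5.4 = 0.
So ω_n = √(5.4K_p) and 2ζω_n = 8.2, giving ζ = 8.2/(2√(5.4K_p)).
Setting ζ = 0.64: √(5.4K_p) = 8.2/(2·0.64) = 6.406, so K_p = 41.04/5.4 = 7.6.

K_p = 7.6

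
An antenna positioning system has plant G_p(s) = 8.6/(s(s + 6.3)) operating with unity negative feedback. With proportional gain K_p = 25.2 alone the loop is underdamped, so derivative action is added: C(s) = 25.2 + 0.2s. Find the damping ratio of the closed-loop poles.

Forward path: (25.2 + 0.2s)·8.6/(s(s+6.3)). The closed-loop characteristic equation is s² + (6.3 + 8.6·0.2)s + 8.6·25.2 = 0.
That is s² + 8.02s + 216.7 = 0, so ω_n = 14.72 rad/s and ζ = 8.02/(2·14.72) = 0.2724.

ζ = 0.272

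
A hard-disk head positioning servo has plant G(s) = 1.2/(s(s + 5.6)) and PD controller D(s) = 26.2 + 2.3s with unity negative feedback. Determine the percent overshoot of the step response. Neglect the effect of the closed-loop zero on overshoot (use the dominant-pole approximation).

Forward path: (26.2 + 2.3s)·1.2/(s(s+5.6)). The closed-loop characteristic equation is s² + (5.6 + 1.2·2.3)s + 1.2·26.2 = 0.
That is s² + 8.36s + 31.44 = 0, so ω_n = 5.607 rad/s and ζ = 8.36/(2·5.607) = 0.7455.
%OS = 100·exp(−πζ/√(1−ζ²)) = 2.98%.

2.98%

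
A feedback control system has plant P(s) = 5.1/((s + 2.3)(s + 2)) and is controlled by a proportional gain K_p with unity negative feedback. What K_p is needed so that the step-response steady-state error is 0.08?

Steady-state error for a unit step on this type-0 loop is 1/(1 + K_p·P(0)).
P(0) = 1.109. Require 1/(1 + K_p·1.109) = 0.08, so 1 + 1.109·K_p = 12.5.
K_p = (12.5 − 1)/1.109 = 10.4.

K_p = 10.4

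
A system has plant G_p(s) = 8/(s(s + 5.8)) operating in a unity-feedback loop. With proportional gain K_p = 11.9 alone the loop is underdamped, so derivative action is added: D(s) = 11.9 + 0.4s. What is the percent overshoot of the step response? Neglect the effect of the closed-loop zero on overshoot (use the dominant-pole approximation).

Forward path: (11.9 + 0.4s)·8/(s(s+5.8)). The closed-loop characteristic equation is s² + (5.8 + 8·0.4)s + 8·11.9 = 0.
That is s² + 9s + 95.2 = 0, so ω_n = 9.757 rad/s and ζ = 9/(2·9.757) = 0.4612.
%OS = 100·exp(−πζ/√(1−ζ²)) = 19.5%.

19.5%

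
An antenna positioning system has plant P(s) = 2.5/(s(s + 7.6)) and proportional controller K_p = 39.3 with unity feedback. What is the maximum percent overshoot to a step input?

27.1%

The closed-loop denominator s² + 7.6s + 98.25 gives ω_n = √98.25 = 9.912 and ζ = 7.6/(2ω_n) = 0.3834.
%OS = 100·exp(−πζ/√(1−ζ²)) = 100·exp(−π·0.3834/√0.853) = 27.1%.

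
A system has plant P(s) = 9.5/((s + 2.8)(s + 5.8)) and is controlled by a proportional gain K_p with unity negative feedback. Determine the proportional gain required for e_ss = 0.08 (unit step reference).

K_p = 19.7

The loop is type 0, so e_ss(step) = 1/(1 + K_pos) with K_pos = K_p·P(0).
P(0) = 0.585. Require 1/(1 + K_p·0.585) = 0.08, so 1 + 0.585·K_p = 12.5.
K_p = (12.5 − 1)/0.585 = 19.7.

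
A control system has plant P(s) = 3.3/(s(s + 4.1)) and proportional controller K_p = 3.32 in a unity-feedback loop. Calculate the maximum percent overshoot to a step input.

8.39%

From 1 + K_pP(s) = 0: s² + 4.1s + 10.96 = 0 ⇒ ω_n = 3.31, ζ = 0.6193.
%OS = 100·exp(−πζ/√(1−ζ²)) = 100·exp(−π·0.6193/√0.6164) = 8.39%.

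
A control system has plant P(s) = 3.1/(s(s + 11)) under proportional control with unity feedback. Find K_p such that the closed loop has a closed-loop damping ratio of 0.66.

Closed-loop characteristic equation: s² + 11s + K_p·3.1 = 0.
So ω_n = √(3.1K_p) and 2ζω_n = 11, giving ζ = 11/(2√(3.1K_p)).
Setting ζ = 0.66: √(3.1K_p) = 11/(2·0.66) = 8.333, so K_p = 69.44/3.1 = 22.4.

K_p = 22.4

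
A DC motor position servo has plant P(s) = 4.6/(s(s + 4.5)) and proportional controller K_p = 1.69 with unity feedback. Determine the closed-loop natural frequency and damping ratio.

ω_n = 2.79 rad/s, ζ = 0.807

1 + K_p·P(s) = 0 gives s² + 4.5s + 7.774 = 0.
So ω_n² = 7.774 ⇒ ω_n = 2.788 rad/s, and ζ = 4.5/(2ω_n) = 0.807.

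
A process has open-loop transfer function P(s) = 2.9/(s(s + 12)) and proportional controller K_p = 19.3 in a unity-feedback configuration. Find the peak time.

T_p = 0.703 s

Closed-loop characteristic equation: s² + 12s + 55.97 = 0, so ω_n = 7.481 rad/s and ζ = 12/(2·7.481) = 0.802.
Damped frequency ω_d = ω_n√(1−ζ²) = 4.469 rad/s, so peak time T_p = π/ω_d = 0.703 s.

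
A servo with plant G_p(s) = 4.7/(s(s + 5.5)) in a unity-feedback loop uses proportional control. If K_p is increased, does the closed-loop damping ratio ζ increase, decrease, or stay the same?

ζ = 5.5/(2√(4.7K_p)); increasing K_p raises the denominator, so ζ falls.

decrease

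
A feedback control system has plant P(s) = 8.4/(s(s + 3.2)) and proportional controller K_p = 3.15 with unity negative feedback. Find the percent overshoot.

The closed-loop denominator s² + 3.2s + 26.46 gives ω_n = √26.46 = 5.144 and ζ = 3.2/(2ω_n) = 0.311.
%OS = 100·exp(−πζ/√(1−ζ²)) = 100·exp(−π·0.311/√0.9033) = 35.8%.

35.8%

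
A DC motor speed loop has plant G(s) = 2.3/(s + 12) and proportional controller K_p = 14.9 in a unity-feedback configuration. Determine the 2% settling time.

Closed-loop transfer function: T(s) = K_p·G(s)/(1 + K_p·G(s)) = 34.27/(s + 12 + 34.27) = 34.27/(s + 46.27).
Time constant τ = 1/46.27 = 0.02161 s, so the 2% settling time is about 4τ = 0.0864 s.

T_s ≈ 0.0864 s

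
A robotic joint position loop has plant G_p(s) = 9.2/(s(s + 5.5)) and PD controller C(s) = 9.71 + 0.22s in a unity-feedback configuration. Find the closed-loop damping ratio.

ζ = 0.398

Forward path: (9.71 + 0.22s)·9.2/(s(s+5.5)). The closed-loop characteristic equation is s² + (5.5 + 9.2·0.22)s + 9.2·9.71 = 0.
That is s² + 7.524s + 89.33 = 0, so ω_n = 9.452 rad/s and ζ = 7.524/(2·9.452) = 0.398.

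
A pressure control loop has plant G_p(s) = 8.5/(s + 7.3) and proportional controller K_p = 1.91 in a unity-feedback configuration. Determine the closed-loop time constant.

Closed-loop transfer function: T(s) = K_p·G_p(s)/(1 + K_p·G_p(s)) = 16.23/(s + 7.3 + 16.23) = 16.23/(s + 23.54).
Time constant τ = 1/23.54 = 0.0425 s.

τ = 0.0425 s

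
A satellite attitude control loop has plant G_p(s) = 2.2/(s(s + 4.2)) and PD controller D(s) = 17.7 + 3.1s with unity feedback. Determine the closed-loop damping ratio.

Forward path: (17.7 + 3.1s)·2.2/(s(s+4.2)). The closed-loop characteristic equation is s² + (4.2 + 2.2·3.1)s + 2.2·17.7 = 0.
That is s² + 11.02s + 38.94 = 0, so ω_n = 6.24 rad/s and ζ = 11.02/(2·6.24) = 0.883.

ζ = 0.883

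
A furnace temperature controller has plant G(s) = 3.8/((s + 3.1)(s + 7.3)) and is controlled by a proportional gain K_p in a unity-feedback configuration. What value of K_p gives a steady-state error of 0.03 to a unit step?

K_p = 193

The loop is type 0, so e_ss(step) = 1/(1 + K_pos) with K_pos = K_p·G(0).
G(0) = 0.1679. Require 1/(1 + K_p·0.1679) = 0.03, so 1 + 0.1679·K_p = 33.33.
K_p = (33.33 − 1)/0.1679 = 193.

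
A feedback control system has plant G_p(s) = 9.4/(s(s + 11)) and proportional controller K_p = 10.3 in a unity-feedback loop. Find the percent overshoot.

12%

The closed-loop denominator s² + 11s + 96.82 gives ω_n = √96.82 = 9.84 and ζ = 11/(2ω_n) = 0.559.
%OS = 100·exp(−πζ/√(1−ζ²)) = 100·exp(−π·0.559/√0.6876) = 12%.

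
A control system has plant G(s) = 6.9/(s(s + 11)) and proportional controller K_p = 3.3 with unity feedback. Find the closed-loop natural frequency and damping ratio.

1 + K_p·G(s) = 0 gives s² + 11s + 22.77 = 0.
Matching s² + 2ζω_n s + ω_n²: ω_n = √22.77 = 4.772 rad/s and 2ζω_n = 11, so ζ = 11/(2·4.772) = 1.15.

ω_n = 4.77 rad/s, ζ = 1.15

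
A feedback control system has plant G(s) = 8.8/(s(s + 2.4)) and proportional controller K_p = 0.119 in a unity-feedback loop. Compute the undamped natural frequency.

With unity feedback the closed-loop characteristic equation is s² + 2.4s + 0.119·8.8 = s² + 2.4s + 1.047 = 0.
So ω_n² = 1.047 ⇒ ω_n = 1.023 rad/s, and ζ = 2.4/(2ω_n) = 1.17.

ω_n = 1.02 rad/s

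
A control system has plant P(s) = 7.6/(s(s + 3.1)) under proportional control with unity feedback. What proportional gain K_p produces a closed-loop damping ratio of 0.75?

K_p = 0.562

Closed-loop characteristic equation: s² + 3.1s + K_p·7.6 = 0.
So ω_n = √(7.6K_p) and 2ζω_n = 3.1, giving ζ = 3.1/(2√(7.6K_p)).
Setting ζ = 0.75: √(7.6K_p) = 3.1/(2·0.75) = 2.067, so K_p = 4.271/7.6 = 0.562.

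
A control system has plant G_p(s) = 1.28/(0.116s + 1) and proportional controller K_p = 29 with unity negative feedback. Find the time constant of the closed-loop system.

Closed loop: T(s) = K_p·G_p/(1+K_p·G_p) = 37.12/(0.116s + 1 + 37.12), with pole at s = −(1 + 37.12)/0.116 = −328.6.
Closed-loop time constant τ = 1/328.6 = 0.00304 s.

τ = 0.00304 s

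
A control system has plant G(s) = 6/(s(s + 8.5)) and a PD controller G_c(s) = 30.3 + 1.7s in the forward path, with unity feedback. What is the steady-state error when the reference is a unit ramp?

0.0468

The loop has one pole at the origin (type 1). Velocity error constant K_v = lim_{s→0} s·G_c(s)G(s) = 30.3·6/8.5 = 21.39.
Steady-state error to a unit ramp: e_ss = 1/K_v = 0.0468.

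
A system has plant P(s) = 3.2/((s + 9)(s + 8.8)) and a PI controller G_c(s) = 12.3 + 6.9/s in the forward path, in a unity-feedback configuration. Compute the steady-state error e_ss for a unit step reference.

0

The open loop G_c(s)P(s) has a pole at the origin (type 1), so the static position error constant is infinite and e_ss = 1/(1+∞) = 0.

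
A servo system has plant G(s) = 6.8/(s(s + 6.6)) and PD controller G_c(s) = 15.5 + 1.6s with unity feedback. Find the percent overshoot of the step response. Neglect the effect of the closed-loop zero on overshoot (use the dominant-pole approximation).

Forward path: (15.5 + 1.6s)·6.8/(s(s+6.6)). The closed-loop characteristic equation is s² + (6.6 + 6.8·1.6)s + 6.8·15.5 = 0.
That is s² + 17.48s + 105.4 = 0, so ω_n = 10.27 rad/s and ζ = 17.48/(2·10.27) = 0.8513.
%OS = 100·exp(−πζ/√(1−ζ²)) = 0.611%.

0.611%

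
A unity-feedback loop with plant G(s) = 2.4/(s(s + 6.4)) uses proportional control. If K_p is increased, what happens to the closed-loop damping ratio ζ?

decrease

ζ = 6.4/(2√(2.4K_p)); increasing K_p raises the denominator, so ζ falls.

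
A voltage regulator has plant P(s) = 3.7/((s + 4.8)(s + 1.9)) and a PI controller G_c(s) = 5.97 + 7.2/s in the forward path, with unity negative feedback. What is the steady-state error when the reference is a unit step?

0

The open loop G_c(s)P(s) has a pole at the origin (type 1), so the static position error constant is infinite and e_ss = 1/(1+∞) = 0.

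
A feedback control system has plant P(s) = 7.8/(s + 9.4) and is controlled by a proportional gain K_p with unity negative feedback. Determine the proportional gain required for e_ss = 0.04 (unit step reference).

K_p = 28.9

Steady-state error for a unit step on this type-0 loop is 1/(1 + K_p·P(0)).
P(0) = 0.8298. Require 1/(1 + K_p·0.8298) = 0.04, so 1 + 0.8298·K_p = 25.
K_p = (25 − 1)/0.8298 = 28.9.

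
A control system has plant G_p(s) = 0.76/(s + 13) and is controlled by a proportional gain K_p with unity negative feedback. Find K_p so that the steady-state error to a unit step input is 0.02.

The loop is type 0, so e_ss(step) = 1/(1 + K_pos) with K_pos = K_p·G_p(0).
G_p(0) = 0.05846. Require 1/(1 + K_p·0.05846) = 0.02, so 1 + 0.05846·K_p = 50.
K_p = (50 − 1)/0.05846 = 838.

K_p = 838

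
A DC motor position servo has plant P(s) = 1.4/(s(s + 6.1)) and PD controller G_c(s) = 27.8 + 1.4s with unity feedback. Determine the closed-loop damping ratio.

ζ = 0.646

Forward path: (27.8 + 1.4s)·1.4/(s(s+6.1)). The closed-loop characteristic equation is s² + (6.1 + 1.4·1.4)s + 1.4·27.8 = 0.
That is s² + 8.06s + 38.92 = 0, so ω_n = 6.239 rad/s and ζ = 8.06/(2·6.239) = 0.646.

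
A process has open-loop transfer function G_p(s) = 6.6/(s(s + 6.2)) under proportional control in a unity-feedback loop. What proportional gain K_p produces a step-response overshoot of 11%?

K_p = 4.41

From %OS = 100·exp(−πζ/√(1−ζ²)) = 11%, ζ = −ln(0.11)/√(π²+ln²(0.11)) = 0.5749.
Characteristic equation s² + 6.2s + 6.6K_p = 0 gives ζ = 6.2/(2√(6.6K_p)).
Setting ζ = 0.5749: √(6.6K_p) = 6.2/(2·0.5749) = 5.392, so K_p = 29.08/6.6 = 4.41.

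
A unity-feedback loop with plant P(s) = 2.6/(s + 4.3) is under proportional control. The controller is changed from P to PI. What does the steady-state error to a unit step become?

Adding integral action puts a pole at s = 0 in the forward path, raising the system type to 1; a type-1 loop has zero steady-state error to a step.

0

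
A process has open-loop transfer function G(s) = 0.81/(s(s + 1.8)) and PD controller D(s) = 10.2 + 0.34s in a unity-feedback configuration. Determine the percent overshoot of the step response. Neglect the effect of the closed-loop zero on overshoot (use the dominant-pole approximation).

Forward path: (10.2 + 0.34s)·0.81/(s(s+1.8)). The closed-loop characteristic equation is s² + (1.8 + 0.81·0.34)s + 0.81·10.2 = 0.
That is s² + 2.075s + 8.262 = 0, so ω_n = 2.874 rad/s and ζ = 2.075/(2·2.874) = 0.361.
%OS = 100·exp(−πζ/√(1−ζ²)) = 29.6%.

29.6%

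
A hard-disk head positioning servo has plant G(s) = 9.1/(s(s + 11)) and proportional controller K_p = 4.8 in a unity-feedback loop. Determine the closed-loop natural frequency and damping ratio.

ω_n = 6.61 rad/s, ζ = 0.832

The closed-loop denominator is s(s+11) + 4.8·9.1 = s² + 11s + 43.68.
So ω_n² = 43.68 ⇒ ω_n = 6.609 rad/s, and ζ = 11/(2ω_n) = 0.832.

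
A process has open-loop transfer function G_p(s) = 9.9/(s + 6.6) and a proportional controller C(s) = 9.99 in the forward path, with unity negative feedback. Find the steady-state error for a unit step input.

The loop is type 0. Static position error constant K_pos = C(0)·G_p(0) = 9.99·1.5 = 14.99.
Steady-state error to a unit step: e_ss = 1/(1+K_pos) = 1/15.99 = 0.0626.

0.0626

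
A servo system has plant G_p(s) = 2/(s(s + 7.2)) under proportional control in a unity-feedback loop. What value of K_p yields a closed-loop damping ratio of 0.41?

K_p = 38.5

Closed-loop characteristic equation: s² + 7.2s + K_p·2 = 0.
So ω_n = √(2K_p) and 2ζω_n = 7.2, giving ζ = 7.2/(2√(2K_p)).
Setting ζ = 0.41: √(2K_p) = 7.2/(2·0.41) = 8.78, so K_p = 77.1/2 = 38.5.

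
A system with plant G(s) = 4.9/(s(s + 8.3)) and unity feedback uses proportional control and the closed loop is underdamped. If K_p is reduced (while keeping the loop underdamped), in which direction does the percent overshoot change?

decrease

ζ = 8.3/(2√(4.9K_p)) rises as K_p falls; higher damping means less overshoot.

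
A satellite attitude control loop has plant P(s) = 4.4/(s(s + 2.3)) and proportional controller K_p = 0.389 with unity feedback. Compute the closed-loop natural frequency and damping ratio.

1 + K_p·P(s) = 0 gives s² + 2.3s + 1.712 = 0.
Matching s² + 2ζω_n s + ω_n²: ω_n = √1.712 = 1.308 rad/s and 2ζω_n = 2.3, so ζ = 2.3/(2·1.308) = 0.879.

ω_n = 1.31 rad/s, ζ = 0.879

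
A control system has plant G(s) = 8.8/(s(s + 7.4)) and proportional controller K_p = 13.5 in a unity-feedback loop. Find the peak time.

From 1 + K_pG(s) = 0: s² + 7.4s + 118.8 = 0 ⇒ ω_n = 10.9, ζ = 0.3395.
Damped frequency ω_d = ω_n√(1−ζ²) = 10.25 rad/s, so peak time T_p = π/ω_d = 0.306 s.

T_p = 0.306 s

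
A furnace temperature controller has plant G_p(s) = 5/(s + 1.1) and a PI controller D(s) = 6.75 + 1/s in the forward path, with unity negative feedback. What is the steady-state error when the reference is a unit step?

The open loop D(s)G_p(s) has a pole at the origin (type 1), so the static position error constant is infinite and e_ss = 1/(1+∞) = 0.

0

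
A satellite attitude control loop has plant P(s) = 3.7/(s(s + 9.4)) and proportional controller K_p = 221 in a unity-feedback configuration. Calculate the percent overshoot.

Closed-loop characteristic equation: s² + 9.4s + 817.7 = 0, so ω_n = 28.6 rad/s and ζ = 9.4/(2·28.6) = 0.1644.
%OS = 100·exp(−πζ/√(1−ζ²)) = 100·exp(−π·0.1644/√0.973) = 59.2%.

59.2%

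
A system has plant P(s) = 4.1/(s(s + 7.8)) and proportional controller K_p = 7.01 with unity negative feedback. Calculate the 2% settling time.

T_s ≈ 1.03 s

From 1 + K_pP(s) = 0: s² + 7.8s + 28.74 = 0 ⇒ ω_n = 5.361, ζ = 0.7275.
2% settling time T_s ≈ 4/(ζω_n) = 4/3.9 = 1.03 s.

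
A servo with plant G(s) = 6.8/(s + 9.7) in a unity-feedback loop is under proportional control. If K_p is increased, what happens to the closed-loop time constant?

The closed-loop bandwidth 9.7+K_p·6.8 grows with K_p, so τ shrinks.

decrease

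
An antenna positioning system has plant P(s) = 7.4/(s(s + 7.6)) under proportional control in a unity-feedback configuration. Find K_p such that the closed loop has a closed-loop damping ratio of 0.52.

Closed-loop characteristic equation: s² + 7.6s + K_p·7.4 = 0.
So ω_n = √(7.4K_p) and 2ζω_n = 7.6, giving ζ = 7.6/(2√(7.4K_p)).
Setting ζ = 0.52: √(7.4K_p) = 7.6/(2·0.52) = 7.308, so K_p = 53.4/7.4 = 7.22.

K_p = 7.22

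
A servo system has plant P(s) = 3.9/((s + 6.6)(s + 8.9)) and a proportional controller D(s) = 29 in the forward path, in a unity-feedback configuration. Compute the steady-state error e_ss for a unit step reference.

0.342

The loop is type 0. Static position error constant K_pos = D(0)·P(0) = 29·0.06639 = 1.925.
Steady-state error to a unit step: e_ss = 1/(1+K_pos) = 1/2.925 = 0.342.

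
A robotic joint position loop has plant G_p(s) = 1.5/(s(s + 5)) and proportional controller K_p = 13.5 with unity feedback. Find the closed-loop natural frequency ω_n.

ω_n = 4.5 rad/s

1 + K_p·G_p(s) = 0 gives s² + 5s + 20.25 = 0.
Matching s² + 2ζω_n s + ω_n²: ω_n = √20.25 = 4.5 rad/s and 2ζω_n = 5, so ζ = 5/(2·4.5) = 0.556.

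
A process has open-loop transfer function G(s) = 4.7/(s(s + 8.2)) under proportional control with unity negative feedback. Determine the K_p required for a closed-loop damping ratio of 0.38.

K_p = 24.8

Closed-loop characteristic equation: s² + 8.2s + K_p·4.7 = 0.
So ω_n = √(4.7K_p) and 2ζω_n = 8.2, giving ζ = 8.2/(2√(4.7K_p)).
Setting ζ = 0.38: √(4.7K_p) = 8.2/(2·0.38) = 10.79, so K_p = 116.4/4.7 = 24.8.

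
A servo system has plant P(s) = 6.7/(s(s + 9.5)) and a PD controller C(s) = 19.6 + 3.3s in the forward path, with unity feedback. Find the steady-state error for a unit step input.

0

The open loop C(s)P(s) has a pole at the origin (type 1), so the static position error constant is infinite and e_ss = 1/(1+∞) = 0.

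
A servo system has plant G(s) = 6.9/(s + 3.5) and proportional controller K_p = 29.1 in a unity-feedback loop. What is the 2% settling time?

T_s ≈ 0.0196 s

Closed-loop transfer function: T(s) = K_p·G(s)/(1 + K_p·G(s)) = 200.8/(s + 3.5 + 200.8) = 200.8/(s + 204.3).
Time constant τ = 1/204.3 = 0.004895 s, so the 2% settling time is about 4τ = 0.0196 s.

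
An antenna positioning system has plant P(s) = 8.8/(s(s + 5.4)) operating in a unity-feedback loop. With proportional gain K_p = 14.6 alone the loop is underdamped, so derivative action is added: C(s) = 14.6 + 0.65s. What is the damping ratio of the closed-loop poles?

ζ = 0.491

Forward path: (14.6 + 0.65s)·8.8/(s(s+5.4)). The closed-loop characteristic equation is s² + (5.4 + 8.8·0.65)s + 8.8·14.6 = 0.
That is s² + 11.12s + 128.5 = 0, so ω_n = 11.33 rad/s and ζ = 11.12/(2·11.33) = 0.4905.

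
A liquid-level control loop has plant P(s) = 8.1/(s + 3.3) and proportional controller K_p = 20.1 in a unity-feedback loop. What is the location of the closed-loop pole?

s = -166.1

Closed-loop transfer function: T(s) = K_p·P(s)/(1 + K_p·P(s)) = 162.8/(s + 3.3 + 162.8) = 162.8/(s + 166.1).
The closed-loop pole is at s = −166.1.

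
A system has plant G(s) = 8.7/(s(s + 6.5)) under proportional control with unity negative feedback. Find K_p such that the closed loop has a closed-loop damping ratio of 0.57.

K_p = 3.74

Closed-loop characteristic equation: s² + 6.5s + K_p·8.7 = 0.
So ω_n = √(8.7K_p) and 2ζω_n = 6.5, giving ζ = 6.5/(2√(8.7K_p)).
Setting ζ = 0.57: √(8.7K_p) = 6.5/(2·0.57) = 5.702, so K_p = 32.51/8.7 = 3.74.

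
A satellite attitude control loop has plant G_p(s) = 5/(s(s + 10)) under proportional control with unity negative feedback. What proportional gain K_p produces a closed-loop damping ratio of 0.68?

Closed-loop characteristic equation: s² + 10s + K_p·5 = 0.
So ω_n = √(5K_p) and 2ζω_n = 10, giving ζ = 10/(2√(5K_p)).
Setting ζ = 0.68: √(5K_p) = 10/(2·0.68) = 7.353, so K_p = 54.07/5 = 10.8.

K_p = 10.8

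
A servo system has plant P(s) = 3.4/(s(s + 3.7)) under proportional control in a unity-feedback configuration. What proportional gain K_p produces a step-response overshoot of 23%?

From %OS = 100·exp(−πζ/√(1−ζ²)) = 23%, ζ = −ln(0.23)/√(π²+ln²(0.23)) = 0.4237.
Characteristic equation s² + 3.7s + 3.4K_p = 0 gives ζ = 3.7/(2√(3.4K_p)).
Setting ζ = 0.4237: √(3.4K_p) = 3.7/(2·0.4237) = 4.366, so K_p = 19.06/3.4 = 5.61.

K_p = 5.61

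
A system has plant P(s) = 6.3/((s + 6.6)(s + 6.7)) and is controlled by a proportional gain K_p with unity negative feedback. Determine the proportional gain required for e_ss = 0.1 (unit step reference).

K_p = 63.2

For a type-0 loop with proportional control, e_ss = 1/(1 + K_p·P(0)).
P(0) = 0.1425. Require 1/(1 + K_p·0.1425) = 0.1, so 1 + 0.1425·K_p = 10.
K_p = (10 − 1)/0.1425 = 63.2.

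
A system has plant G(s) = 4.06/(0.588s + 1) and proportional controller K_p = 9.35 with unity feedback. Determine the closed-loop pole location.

s = -66.26

Closed loop: T(s) = K_p·G/(1+K_p·G) = 37.96/(0.588s + 1 + 37.96), with pole at s = −(1 + 37.96)/0.588 = −66.26.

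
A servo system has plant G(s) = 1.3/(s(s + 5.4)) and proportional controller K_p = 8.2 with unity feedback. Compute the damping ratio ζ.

ζ = 0.827

1 + K_p·G(s) = 0 gives s² + 5.4s + 10.66 = 0.
Matching s² + 2ζω_n s + ω_n²: ω_n = √10.66 = 3.265 rad/s and 2ζω_n = 5.4, so ζ = 5.4/(2·3.265) = 0.827.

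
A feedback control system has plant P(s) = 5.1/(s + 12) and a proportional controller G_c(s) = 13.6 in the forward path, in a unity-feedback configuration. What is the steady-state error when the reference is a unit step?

The loop is type 0. Static position error constant K_pos = G_c(0)·P(0) = 13.6·0.425 = 5.78.
Steady-state error to a unit step: e_ss = 1/(1+K_pos) = 1/6.78 = 0.147.

0.147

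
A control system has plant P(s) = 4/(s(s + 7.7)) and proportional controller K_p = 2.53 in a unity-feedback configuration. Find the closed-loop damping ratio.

ζ = 1.21

With unity feedback the closed-loop characteristic equation is s² + 7.7s + 2.53·4 = s² + 7.7s + 10.12 = 0.
Matching s² + 2ζω_n s + ω_n²: ω_n = √10.12 = 3.181 rad/s and 2ζω_n = 7.7, so ζ = 7.7/(2·3.181) = 1.21.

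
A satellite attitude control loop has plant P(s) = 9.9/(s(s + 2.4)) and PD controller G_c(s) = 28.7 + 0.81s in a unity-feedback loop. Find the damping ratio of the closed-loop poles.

Forward path: (28.7 + 0.81s)·9.9/(s(s+2.4)). The closed-loop characteristic equation is s² + (2.4 + 9.9·0.81)s + 9.9·28.7 = 0.
That is s² + 10.42s + 284.1 = 0, so ω_n = 16.86 rad/s and ζ = 10.42/(2·16.86) = 0.3091.

ζ = 0.309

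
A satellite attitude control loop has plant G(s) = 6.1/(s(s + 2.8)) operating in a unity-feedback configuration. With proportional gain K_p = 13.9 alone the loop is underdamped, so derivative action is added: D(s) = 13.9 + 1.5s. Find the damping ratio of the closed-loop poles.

Forward path: (13.9 + 1.5s)·6.1/(s(s+2.8)). The closed-loop characteristic equation is s² + (2.8 + 6.1·1.5)s + 6.1·13.9 = 0.
That is s² + 11.95s + 84.79 = 0, so ω_n = 9.208 rad/s and ζ = 11.95/(2·9.208) = 0.6489.

ζ = 0.649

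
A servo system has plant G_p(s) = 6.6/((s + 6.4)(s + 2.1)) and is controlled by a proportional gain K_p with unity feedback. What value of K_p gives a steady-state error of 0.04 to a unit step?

K_p = 48.9

Steady-state error for a unit step on this type-0 loop is 1/(1 + K_p·G_p(0)).
G_p(0) = 0.4911. Require 1/(1 + K_p·0.4911) = 0.04, so 1 + 0.4911·K_p = 25.
K_p = (25 − 1)/0.4911 = 48.9.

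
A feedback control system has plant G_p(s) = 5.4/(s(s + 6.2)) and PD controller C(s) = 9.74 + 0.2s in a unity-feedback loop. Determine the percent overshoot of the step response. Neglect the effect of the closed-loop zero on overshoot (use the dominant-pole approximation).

Forward path: (9.74 + 0.2s)·5.4/(s(s+6.2)). The closed-loop characteristic equation is s² + (6.2 + 5.4·0.2)s + 5.4·9.74 = 0.
That is s² + 7.28s + 52.6 = 0, so ω_n = 7.252 rad/s and ζ = 7.28/(2·7.252) = 0.5019.
%OS = 100·exp(−πζ/√(1−ζ²)) = 16.2%.

16.2%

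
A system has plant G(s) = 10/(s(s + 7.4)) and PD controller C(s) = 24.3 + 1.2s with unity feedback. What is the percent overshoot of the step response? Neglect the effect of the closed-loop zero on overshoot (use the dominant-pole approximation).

Forward path: (24.3 + 1.2s)·10/(s(s+7.4)). The closed-loop characteristic equation is s² + (7.4 + 10·1.2)s + 10·24.3 = 0.
That is s² + 19.4s + 243 = 0, so ω_n = 15.59 rad/s and ζ = 19.4/(2·15.59) = 0.6223.
%OS = 100·exp(−πζ/√(1−ζ²)) = 8.23%.

8.23%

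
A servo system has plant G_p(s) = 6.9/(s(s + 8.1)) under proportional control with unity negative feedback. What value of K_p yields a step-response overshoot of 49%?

From %OS = 100·exp(−πζ/√(1−ζ²)) = 49%, ζ = −ln(0.49)/√(π²+ln²(0.49)) = 0.2214.
Characteristic equation s² + 8.1s + 6.9K_p = 0 gives ζ = 8.1/(2√(6.9K_p)).
Setting ζ = 0.2214: √(6.9K_p) = 8.1/(2·0.2214) = 18.29, so K_p = 334.5/6.9 = 48.5.

K_p = 48.5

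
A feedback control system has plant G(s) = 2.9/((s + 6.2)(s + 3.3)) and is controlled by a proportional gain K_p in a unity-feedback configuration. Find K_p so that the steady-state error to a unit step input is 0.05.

K_p = 134

The loop is type 0, so e_ss(step) = 1/(1 + K_pos) with K_pos = K_p·G(0).
G(0) = 0.1417. Require 1/(1 + K_p·0.1417) = 0.05, so 1 + 0.1417·K_p = 20.
K_p = (20 − 1)/0.1417 = 134.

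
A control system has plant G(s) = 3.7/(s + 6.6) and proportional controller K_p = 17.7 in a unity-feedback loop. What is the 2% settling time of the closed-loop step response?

T_s ≈ 0.0555 s

Closed-loop transfer function: T(s) = K_p·G(s)/(1 + K_p·G(s)) = 65.49/(s + 6.6 + 65.49) = 65.49/(s + 72.09).
Time constant τ = 1/72.09 = 0.01387 s, so the 2% settling time is about 4τ = 0.0555 s.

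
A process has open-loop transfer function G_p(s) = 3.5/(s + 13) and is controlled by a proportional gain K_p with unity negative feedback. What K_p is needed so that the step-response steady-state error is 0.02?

K_p = 182

The loop is type 0, so e_ss(step) = 1/(1 + K_pos) with K_pos = K_p·G_p(0).
G_p(0) = 0.2692. Require 1/(1 + K_p·0.2692) = 0.02, so 1 + 0.2692·K_p = 50.
K_p = (50 − 1)/0.2692 = 182.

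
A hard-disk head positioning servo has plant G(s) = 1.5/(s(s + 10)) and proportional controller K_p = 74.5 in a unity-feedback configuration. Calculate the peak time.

The closed-loop denominator s² + 10s + 111.8 gives ω_n = √111.8 = 10.57 and ζ = 10/(2ω_n) = 0.473.
Damped frequency ω_d = ω_n√(1−ζ²) = 9.314 rad/s, so peak time T_p = π/ω_d = 0.337 s.

T_p = 0.337 s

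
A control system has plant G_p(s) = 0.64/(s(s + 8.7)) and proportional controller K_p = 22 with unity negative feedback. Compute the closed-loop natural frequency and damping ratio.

ω_n = 3.75 rad/s, ζ = 1.16

1 + K_p·G_p(s) = 0 gives s² + 8.7s + 14.08 = 0.
Matching s² + 2ζω_n s + ω_n²: ω_n = √14.08 = 3.752 rad/s and 2ζω_n = 8.7, so ζ = 8.7/(2·3.752) = 1.16.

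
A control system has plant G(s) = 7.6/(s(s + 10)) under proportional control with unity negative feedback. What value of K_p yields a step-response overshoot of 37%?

From %OS = 100·exp(−πζ/√(1−ζ²)) = 37%, ζ = −ln(0.37)/√(π²+ln²(0.37)) = 0.3017.
Characteristic equation s² + 10s + 7.6K_p = 0 gives ζ = 10/(2√(7.6K_p)).
Setting ζ = 0.3017: √(7.6K_p) = 10/(2·0.3017) = 16.57, so K_p = 274.6/7.6 = 36.1.

K_p = 36.1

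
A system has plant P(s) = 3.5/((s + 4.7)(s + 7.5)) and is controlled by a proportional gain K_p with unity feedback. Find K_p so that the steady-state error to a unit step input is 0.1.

For a type-0 loop with proportional control, e_ss = 1/(1 + K_p·P(0)).
P(0) = 0.09929. Require 1/(1 + K_p·0.09929) = 0.1, so 1 + 0.09929·K_p = 10.
K_p = (10 − 1)/0.09929 = 90.6.

K_p = 90.6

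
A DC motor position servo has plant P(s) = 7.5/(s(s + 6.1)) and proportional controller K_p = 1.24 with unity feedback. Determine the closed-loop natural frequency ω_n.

ω_n = 3.05 rad/s

The closed-loop denominator is s(s+6.1) + 1.24·7.5 = s² + 6.1s + 9.3.
So ω_n² = 9.3 ⇒ ω_n = 3.05 rad/s, and ζ = 6.1/(2ω_n) = 1.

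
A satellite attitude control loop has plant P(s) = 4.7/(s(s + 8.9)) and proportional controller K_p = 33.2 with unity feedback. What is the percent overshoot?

30.2%

The closed-loop denominator s² + 8.9s + 156 gives ω_n = √156 = 12.49 and ζ = 8.9/(2ω_n) = 0.3562.
%OS = 100·exp(−πζ/√(1−ζ²)) = 100·exp(−π·0.3562/√0.8731) = 30.2%.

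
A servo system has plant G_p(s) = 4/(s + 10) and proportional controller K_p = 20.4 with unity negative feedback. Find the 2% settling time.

Closed-loop transfer function: T(s) = K_p·G_p(s)/(1 + K_p·G_p(s)) = 81.6/(s + 10 + 81.6) = 81.6/(s + 91.6).
Time constant τ = 1/91.6 = 0.01092 s, so the 2% settling time is about 4τ = 0.0437 s.

T_s ≈ 0.0437 s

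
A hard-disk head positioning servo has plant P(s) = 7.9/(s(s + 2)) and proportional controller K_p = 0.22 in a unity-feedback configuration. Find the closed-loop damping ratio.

ζ = 0.759

1 + K_p·P(s) = 0 gives s² + 2s + 1.738 = 0.
So ω_n² = 1.738 ⇒ ω_n = 1.318 rad/s, and ζ = 2/(2ω_n) = 0.759.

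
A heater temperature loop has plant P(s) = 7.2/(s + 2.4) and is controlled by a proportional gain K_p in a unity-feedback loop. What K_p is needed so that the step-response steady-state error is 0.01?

K_p = 33

The loop is type 0, so e_ss(step) = 1/(1 + K_pos) with K_pos = K_p·P(0).
P(0) = 3. Require 1/(1 + K_p·3) = 0.01, so 1 + 3·K_p = 100.
K_p = (100 − 1)/3 = 33.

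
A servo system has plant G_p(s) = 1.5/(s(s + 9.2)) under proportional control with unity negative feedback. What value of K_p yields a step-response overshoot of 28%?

From %OS = 100·exp(−πζ/√(1−ζ²)) = 28%, ζ = −ln(0.28)/√(π²+ln²(0.28)) = 0.3755.
Characteristic equation s² + 9.2s + 1.5K_p = 0 gives ζ = 9.2/(2√(1.5K_p)).
Setting ζ = 0.3755: √(1.5K_p) = 9.2/(2·0.3755) = 12.25, so K_p = 150/1.5 = 100.

K_p = 100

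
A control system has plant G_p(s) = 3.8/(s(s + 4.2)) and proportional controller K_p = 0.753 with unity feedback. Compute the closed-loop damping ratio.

The closed-loop denominator is s(s+4.2) + 0.753·3.8 = s² + 4.2s + 2.861.
So ω_n² = 2.861 ⇒ ω_n = 1.692 rad/s, and ζ = 4.2/(2ω_n) = 1.24.

ζ = 1.24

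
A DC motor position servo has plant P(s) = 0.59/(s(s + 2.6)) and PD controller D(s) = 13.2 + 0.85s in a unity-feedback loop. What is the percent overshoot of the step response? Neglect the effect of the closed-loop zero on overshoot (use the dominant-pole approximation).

Forward path: (13.2 + 0.85s)·0.59/(s(s+2.6)). The closed-loop characteristic equation is s² + (2.6 + 0.59·0.85)s + 0.59·13.2 = 0.
That is s² + 3.102s + 7.788 = 0, so ω_n = 2.791 rad/s and ζ = 3.102/(2·2.791) = 0.5557.
%OS = 100·exp(−πζ/√(1−ζ²)) = 12.2%.

12.2%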